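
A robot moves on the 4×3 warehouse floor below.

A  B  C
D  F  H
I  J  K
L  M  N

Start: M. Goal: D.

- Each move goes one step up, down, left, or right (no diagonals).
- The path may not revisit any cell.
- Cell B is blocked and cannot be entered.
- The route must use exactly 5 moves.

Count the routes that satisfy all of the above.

5

Need simple routes of exactly 5 moves from M to D (Manhattan distance 3, so 1 moves are spent on a detour and 1 undoing it).
Enumerating: M J K H F D | M L I J F D | M N K H F D | M N K J F D | M N K J I D.
That gives 5 routes.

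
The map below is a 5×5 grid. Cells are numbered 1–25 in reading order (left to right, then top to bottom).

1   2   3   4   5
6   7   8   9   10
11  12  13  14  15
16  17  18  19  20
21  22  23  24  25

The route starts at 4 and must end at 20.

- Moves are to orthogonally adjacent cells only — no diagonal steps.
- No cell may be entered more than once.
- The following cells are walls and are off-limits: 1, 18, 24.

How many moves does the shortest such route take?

4

The Manhattan distance from 4 to 20 is |1−4| + |4−5| = 4, so at least 4 moves are needed.
A route of 4 moves achieves this: 4 → 9 → 14 → 19 → 20.
Since 4 matches the lower bound, it is optimal.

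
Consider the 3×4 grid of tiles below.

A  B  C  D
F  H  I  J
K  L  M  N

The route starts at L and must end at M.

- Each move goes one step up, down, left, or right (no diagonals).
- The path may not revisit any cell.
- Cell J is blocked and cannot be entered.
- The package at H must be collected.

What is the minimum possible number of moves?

Any route passes through H somewhere between L and M. Summing Manhattan distances along the two legs (L → H → M) gives a lower bound of 1 + 2 = 3 moves.
A route of 3 moves achieves this: L → H → I → M.
Since 3 matches the lower bound, it is optimal.

3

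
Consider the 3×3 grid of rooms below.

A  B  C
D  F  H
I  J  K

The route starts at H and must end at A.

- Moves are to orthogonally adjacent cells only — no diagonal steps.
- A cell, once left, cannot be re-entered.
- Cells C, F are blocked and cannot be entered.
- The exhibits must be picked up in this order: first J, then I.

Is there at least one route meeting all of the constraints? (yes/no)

yes

One route that works: H → K → J → I → D → A.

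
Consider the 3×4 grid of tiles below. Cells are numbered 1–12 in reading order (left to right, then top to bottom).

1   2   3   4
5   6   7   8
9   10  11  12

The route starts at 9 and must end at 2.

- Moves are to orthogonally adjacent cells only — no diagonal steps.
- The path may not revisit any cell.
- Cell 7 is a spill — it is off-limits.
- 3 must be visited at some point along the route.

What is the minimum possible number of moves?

7

Any route passes through 3 somewhere between 9 and 2. Summing Manhattan distances along the two legs (9 → 3 → 2) gives a lower bound of 4 + 1 = 5 moves.
The shortest route satisfying every rule uses 7 moves: 9 → 10 → 11 → 12 → 8 → 4 → 3 → 2.
The bound of 5 isn't tight here; checking systematically, no route of length 5 through 6 satisfies every constraint, so 7 is the minimum.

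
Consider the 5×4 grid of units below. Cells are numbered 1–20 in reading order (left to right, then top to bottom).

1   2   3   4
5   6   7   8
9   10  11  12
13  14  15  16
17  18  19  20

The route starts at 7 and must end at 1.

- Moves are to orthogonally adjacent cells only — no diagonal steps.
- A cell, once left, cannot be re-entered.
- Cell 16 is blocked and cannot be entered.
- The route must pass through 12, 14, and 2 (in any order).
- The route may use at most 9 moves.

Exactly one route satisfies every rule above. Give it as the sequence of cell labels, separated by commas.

The budget equals the shortest possible length, so every move has to be on a shortest route through the required cells.
Route from 7: right 1 to 8, down 1 to 12, left 1 to 11, down 1 to 15, left 1 to 14, up 3 to 2, left 1 to 1 — 9 moves in all.
Check: all required cells visited; 9 ≤ 9 moves.

7, 8, 12, 11, 15, 14, 10, 6, 2, 1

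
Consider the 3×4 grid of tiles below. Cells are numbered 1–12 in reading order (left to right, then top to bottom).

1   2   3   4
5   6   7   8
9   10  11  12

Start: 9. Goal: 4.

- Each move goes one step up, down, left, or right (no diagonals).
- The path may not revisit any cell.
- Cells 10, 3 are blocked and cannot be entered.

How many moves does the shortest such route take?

5

The Manhattan distance from 9 to 4 is |3−1| + |1−4| = 5, so at least 5 moves are needed.
A route of 5 moves achieves this: 9 → 5 → 6 → 7 → 8 → 4.
Since 5 matches the lower bound, it is optimal.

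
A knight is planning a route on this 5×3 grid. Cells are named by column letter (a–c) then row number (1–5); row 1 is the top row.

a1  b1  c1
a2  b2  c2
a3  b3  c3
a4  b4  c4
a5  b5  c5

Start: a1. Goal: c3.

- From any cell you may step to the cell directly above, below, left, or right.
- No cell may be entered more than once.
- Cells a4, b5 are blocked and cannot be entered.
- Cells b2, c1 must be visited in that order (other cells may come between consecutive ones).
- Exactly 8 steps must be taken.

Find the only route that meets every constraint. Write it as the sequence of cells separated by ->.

a1 -> a2 -> a3 -> b3 -> b2 -> b1 -> c1 -> c2 -> c3

The waypoints must appear in the order b2, c1, with no cell reused.
Route from a1: 2× down (reaching a3), right to b3, 2× up (reaching b1), right to c1, 2× down (reaching c3) — 8 moves in all.
Check: order respected (b2 at step 4, c1 at step 6); 8 moves as required.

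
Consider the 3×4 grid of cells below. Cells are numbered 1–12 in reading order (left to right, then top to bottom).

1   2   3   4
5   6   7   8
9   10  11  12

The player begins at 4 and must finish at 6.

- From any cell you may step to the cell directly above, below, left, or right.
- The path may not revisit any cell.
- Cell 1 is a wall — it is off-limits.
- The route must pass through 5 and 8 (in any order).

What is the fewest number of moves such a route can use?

7

Any route passes through 5 and 8 in some order between 4 and 6. Summing Manhattan distances along each leg and taking the cheapest ordering (4 → 8 → 5 → 6) gives a lower bound of 1 + 3 + 1 = 5 moves.
The shortest route satisfying every rule uses 7 moves: 4 → 8 → 12 → 11 → 10 → 9 → 5 → 6.
The bound of 5 isn't tight here; checking systematically, no route of length 5 through 6 satisfies every constraint, so 7 is the minimum.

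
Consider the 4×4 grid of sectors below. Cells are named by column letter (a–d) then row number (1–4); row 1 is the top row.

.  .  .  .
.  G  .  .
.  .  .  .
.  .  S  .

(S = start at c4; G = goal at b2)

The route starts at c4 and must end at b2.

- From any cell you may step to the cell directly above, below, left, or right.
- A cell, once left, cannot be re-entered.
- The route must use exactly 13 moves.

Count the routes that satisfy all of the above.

Need simple routes of exactly 13 moves from c4 to b2 (Manhattan distance 3, so 5 moves are spent on a detour and 5 undoing it).
Branch systematically from the start, pruning whenever the remaining move budget drops below the Manhattan distance to b2 or differs from it in parity. Grouping the completions by first move — via c3: 4; via b4: 8; via d4: 10 — and summing: 4 + 8 + 10 = 22.
That gives 22 routes.

22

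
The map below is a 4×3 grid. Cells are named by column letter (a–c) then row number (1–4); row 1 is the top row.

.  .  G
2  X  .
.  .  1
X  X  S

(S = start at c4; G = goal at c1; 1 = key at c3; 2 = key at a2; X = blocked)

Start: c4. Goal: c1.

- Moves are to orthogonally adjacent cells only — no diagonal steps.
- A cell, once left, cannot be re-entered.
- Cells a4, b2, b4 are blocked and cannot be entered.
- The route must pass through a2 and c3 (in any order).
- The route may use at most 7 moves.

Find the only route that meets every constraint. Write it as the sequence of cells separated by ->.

The budget equals the shortest possible length, so every move has to be on a shortest route through the required cells.
Route from c4: up to c3, 2× left (reaching a3), 2× up (reaching a1), 2× right (reaching c1) — 7 moves in all.
Check: all required cells visited; 7 ≤ 7 moves.

c4 -> c3 -> b3 -> a3 -> a2 -> a1 -> b1 -> c1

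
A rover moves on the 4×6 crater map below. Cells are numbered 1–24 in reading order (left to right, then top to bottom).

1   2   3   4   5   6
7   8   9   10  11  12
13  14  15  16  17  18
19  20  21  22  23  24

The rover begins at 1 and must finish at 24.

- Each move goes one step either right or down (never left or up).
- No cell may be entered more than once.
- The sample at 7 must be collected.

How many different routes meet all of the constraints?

21

A right/down-only route from 1 to 24 makes exactly 3 down-moves and 5 right-moves in some order.
With no other constraints that would be C(8,3) = 56 routes.
Split at 7 and multiply the segment counts: 1→7: 1; 7→24: 21; product = 21.
That gives 21 routes.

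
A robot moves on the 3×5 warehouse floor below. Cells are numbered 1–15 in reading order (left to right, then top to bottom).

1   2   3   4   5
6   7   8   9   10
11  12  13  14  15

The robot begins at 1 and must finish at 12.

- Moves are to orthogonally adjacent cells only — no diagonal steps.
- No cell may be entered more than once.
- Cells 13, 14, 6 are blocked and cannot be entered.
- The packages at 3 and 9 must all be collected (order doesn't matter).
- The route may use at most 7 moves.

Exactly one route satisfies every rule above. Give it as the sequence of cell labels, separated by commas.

1, 2, 3, 4, 9, 8, 7, 12

Any route must reach 3 and 9 and still end at 12 within 7 moves, so the order of the required stops is forced.
Route from 1: right 3 to 4, down 1 to 9, left 2 to 7, down 1 to 12 — 7 moves in all.
Check: all required cells visited; 7 ≤ 7 moves.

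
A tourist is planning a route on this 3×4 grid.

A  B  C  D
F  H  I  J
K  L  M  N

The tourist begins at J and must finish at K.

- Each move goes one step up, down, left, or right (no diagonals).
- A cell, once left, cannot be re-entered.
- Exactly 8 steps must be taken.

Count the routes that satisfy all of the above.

11

Need simple routes of exactly 8 moves from J to K (Manhattan distance 4, so 2 moves are spent on a detour and 2 undoing it).
Branch systematically from the start, pruning whenever the remaining move budget drops below the Manhattan distance to K or differs from it in parity. Grouping the completions by first move — via D: 4; via N: 5; via I: 2 — and summing: 4 + 5 + 2 = 11.
That gives 11 routes.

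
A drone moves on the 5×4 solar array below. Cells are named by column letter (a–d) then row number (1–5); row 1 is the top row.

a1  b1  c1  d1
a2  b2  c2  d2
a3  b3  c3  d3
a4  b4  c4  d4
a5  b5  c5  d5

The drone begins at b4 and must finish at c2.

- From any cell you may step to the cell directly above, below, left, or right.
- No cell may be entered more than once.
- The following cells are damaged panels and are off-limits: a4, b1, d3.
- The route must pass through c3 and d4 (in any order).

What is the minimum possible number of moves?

Any route passes through c3 and d4 in some order between b4 and c2. Summing Manhattan distances along each leg and taking the cheapest ordering (b4 → d4 → c3 → c2) gives a lower bound of 2 + 2 + 1 = 5 moves.
The shortest route satisfying every rule uses 7 moves: b4 → b5 → c5 → d5 → d4 → c4 → c3 → c2.
The no-revisit rule (legs can't share cells) pushes the minimum above the 5-move bound; an exhaustive check rules out every length from 5 to 6, leaving 7 as the minimum.

7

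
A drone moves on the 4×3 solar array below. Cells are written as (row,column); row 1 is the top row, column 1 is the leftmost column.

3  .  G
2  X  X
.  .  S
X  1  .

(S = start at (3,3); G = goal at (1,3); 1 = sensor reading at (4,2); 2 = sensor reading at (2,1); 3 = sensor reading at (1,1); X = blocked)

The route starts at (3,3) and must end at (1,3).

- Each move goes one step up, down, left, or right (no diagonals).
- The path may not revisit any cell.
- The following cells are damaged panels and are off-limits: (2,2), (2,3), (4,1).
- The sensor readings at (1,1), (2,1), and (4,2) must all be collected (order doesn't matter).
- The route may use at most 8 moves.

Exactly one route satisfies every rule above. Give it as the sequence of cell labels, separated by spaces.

(3,3) (4,3) (4,2) (3,2) (3,1) (2,1) (1,1) (1,2) (1,3)

The budget equals the shortest possible length, so every move has to be on a shortest route through the required cells.
Route from (3,3): down 1 to (4,3), left 1 to (4,2), up 1 to (3,2), left 1 to (3,1), up 2 to (1,1), right 2 to (1,3) — 8 moves in all.
Check: all required cells visited; 8 ≤ 8 moves.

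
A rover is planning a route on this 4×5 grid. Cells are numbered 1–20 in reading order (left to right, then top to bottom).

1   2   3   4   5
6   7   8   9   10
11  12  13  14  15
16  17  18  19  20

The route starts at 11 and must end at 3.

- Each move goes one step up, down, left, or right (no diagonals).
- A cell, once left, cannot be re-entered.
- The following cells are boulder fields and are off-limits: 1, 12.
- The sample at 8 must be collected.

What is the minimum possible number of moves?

Any route passes through 8 somewhere between 11 and 3. Summing Manhattan distances along the two legs (11 → 8 → 3) gives a lower bound of 3 + 1 = 4 moves.
A route of 4 moves achieves this: 11 → 6 → 7 → 8 → 3.
Since 4 matches the lower bound, it is optimal.

4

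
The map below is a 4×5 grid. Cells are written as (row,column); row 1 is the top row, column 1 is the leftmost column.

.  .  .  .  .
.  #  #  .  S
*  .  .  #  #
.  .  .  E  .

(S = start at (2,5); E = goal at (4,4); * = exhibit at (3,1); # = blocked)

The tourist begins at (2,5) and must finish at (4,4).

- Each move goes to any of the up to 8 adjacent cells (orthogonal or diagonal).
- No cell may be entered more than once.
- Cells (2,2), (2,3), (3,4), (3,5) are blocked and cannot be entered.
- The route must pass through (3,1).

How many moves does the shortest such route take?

Any route passes through (3,1) somewhere between (2,5) and (4,4). Summing Chebyshev distances along the two legs ((2,5) → (3,1) → (4,4)) gives a lower bound of 4 + 3 = 7 moves.
A route of 7 moves achieves this: (2,5) → (2,4) → (3,3) → (3,2) → (3,1) → (4,2) → (4,3) → (4,4).
Since 7 matches the lower bound, it is optimal.

7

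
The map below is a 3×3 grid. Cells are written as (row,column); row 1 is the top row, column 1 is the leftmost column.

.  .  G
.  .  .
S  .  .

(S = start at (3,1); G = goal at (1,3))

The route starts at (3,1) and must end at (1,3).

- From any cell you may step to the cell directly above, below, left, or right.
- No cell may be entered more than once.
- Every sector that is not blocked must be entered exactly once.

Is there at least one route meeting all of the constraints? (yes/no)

One route that works: (3,1) → (2,1) → (1,1) → (1,2) → (2,2) → (3,2) → (3,3) → (2,3) → (1,3).

yes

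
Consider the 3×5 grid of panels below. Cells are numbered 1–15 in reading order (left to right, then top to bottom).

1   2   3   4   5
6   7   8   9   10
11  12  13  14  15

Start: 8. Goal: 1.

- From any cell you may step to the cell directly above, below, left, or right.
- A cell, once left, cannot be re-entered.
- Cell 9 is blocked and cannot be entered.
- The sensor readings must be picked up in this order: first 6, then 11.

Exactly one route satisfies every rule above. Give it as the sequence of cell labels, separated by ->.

8 -> 7 -> 6 -> 11 -> 12 -> 13 -> 14 -> 15 -> 10 -> 5 -> 4 -> 3 -> 2 -> 1

The waypoints must appear in the order 6, 11, with no cell reused.
Route from 8: 2× left (reaching 6), down to 11, 4× right (reaching 15), 2× up (reaching 5), 4× left (reaching 1) — 13 moves in all.
Check: order respected (6 at step 2, 11 at step 3).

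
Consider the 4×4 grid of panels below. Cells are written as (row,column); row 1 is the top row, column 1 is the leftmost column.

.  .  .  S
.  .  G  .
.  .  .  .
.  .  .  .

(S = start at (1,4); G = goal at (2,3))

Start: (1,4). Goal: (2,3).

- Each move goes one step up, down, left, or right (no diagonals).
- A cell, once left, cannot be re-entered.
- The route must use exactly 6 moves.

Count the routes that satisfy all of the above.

4

Need simple routes of exactly 6 moves from (1,4) to (2,3) (Manhattan distance 2, so 2 moves are spent on a detour and 2 undoing it).
Enumerating: (1,4) (2,4) (3,4) (4,4) (4,3) (3,3) (2,3) | (1,4) (2,4) (3,4) (3,3) (3,2) (2,2) (2,3) | (1,4) (1,3) (1,2) (2,2) (3,2) (3,3) (2,3) | (1,4) (1,3) (1,2) (1,1) (2,1) (2,2) (2,3).
That gives 4 routes.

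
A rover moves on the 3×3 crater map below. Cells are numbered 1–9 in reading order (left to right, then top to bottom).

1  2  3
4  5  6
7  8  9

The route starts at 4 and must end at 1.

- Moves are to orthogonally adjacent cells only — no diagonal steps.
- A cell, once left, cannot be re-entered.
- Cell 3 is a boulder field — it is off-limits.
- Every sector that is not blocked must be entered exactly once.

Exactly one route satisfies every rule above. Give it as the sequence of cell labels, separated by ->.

4 -> 7 -> 8 -> 9 -> 6 -> 5 -> 2 -> 1

Need to visit all 8 open cells exactly once, starting at 4 and ending at 1.
Cell 6 has only two open neighbours (9 and 5), so the path must pass straight through it: one of those is the cell it's entered from and the other is where it exits.
Route from 4: down to 7, 2× right (reaching 9), up to 6, left to 5, up to 2, left to 1 — 7 moves in all.
Check: all 8 open cells covered.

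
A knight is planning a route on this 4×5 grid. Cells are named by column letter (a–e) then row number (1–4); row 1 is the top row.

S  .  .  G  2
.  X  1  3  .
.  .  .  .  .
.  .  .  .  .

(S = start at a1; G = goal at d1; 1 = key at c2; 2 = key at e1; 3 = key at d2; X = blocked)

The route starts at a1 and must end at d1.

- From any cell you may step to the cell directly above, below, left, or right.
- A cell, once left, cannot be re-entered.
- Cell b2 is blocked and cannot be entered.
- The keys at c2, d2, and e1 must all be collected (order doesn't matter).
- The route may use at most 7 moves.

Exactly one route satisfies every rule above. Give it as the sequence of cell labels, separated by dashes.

Any route must reach c2, d2, and e1 and still end at d1 within 7 moves, so the order of the required stops is forced.
Route from a1: right 2 to c1, down 1 to c2, right 2 to e2, up 1 to e1, left 1 to d1 — 7 moves in all.
Check: all required cells visited; 7 ≤ 7 moves.

a1 - b1 - c1 - c2 - d2 - e2 - e1 - d1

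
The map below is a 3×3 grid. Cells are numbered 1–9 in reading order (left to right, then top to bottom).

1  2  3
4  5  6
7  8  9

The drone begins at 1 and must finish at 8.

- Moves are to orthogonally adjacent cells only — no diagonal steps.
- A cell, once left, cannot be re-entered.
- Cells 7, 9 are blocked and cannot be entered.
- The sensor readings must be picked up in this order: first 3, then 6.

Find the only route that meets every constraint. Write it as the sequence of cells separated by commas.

1, 2, 3, 6, 5, 8

The waypoints must appear in the order 3, 6, with no cell reused.
Route from 1: 2× right (reaching 3), down to 6, left to 5, down to 8 — 5 moves in all.
Check: order respected (3 at step 2, 6 at step 3).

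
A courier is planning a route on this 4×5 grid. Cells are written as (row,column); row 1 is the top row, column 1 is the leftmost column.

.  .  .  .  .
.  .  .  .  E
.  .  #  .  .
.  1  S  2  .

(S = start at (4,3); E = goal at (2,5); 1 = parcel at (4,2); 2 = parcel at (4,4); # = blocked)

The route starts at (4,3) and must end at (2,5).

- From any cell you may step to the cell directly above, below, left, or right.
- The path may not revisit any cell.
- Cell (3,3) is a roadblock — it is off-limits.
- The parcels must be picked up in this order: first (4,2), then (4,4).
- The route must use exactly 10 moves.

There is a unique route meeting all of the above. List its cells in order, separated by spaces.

The waypoints must appear in the order (4,2), (4,4), with no cell reused.
Route from (4,3): left 1 to (4,2), up 2 to (2,2), right 2 to (2,4), down 2 to (4,4), right 1 to (4,5), up 2 to (2,5) — 10 moves in all.
Check: order respected (1 at step 1, 2 at step 7); 10 moves as required.

(4,3) (4,2) (3,2) (2,2) (2,3) (2,4) (3,4) (4,4) (4,5) (3,5) (2,5)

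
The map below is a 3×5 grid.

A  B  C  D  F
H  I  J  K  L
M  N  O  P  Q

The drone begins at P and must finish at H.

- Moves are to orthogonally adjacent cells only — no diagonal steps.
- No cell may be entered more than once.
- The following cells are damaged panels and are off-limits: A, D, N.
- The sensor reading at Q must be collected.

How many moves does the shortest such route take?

Any route passes through Q somewhere between P and H. Summing Manhattan distances along the two legs (P → Q → H) gives a lower bound of 1 + 5 = 6 moves.
A route of 6 moves achieves this: P → Q → L → K → J → I → H.
Since 6 matches the lower bound, it is optimal.

6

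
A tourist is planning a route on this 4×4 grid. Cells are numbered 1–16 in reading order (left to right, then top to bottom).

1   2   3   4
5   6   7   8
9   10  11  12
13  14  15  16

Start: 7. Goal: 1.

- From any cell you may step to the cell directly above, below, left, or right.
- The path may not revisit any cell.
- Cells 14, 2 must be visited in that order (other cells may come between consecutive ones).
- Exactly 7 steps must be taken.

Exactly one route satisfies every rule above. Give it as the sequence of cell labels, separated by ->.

7 -> 11 -> 15 -> 14 -> 10 -> 6 -> 2 -> 1

The waypoints must appear in the order 14, 2, with no cell reused.
Route from 7: 2× down (reaching 15), left to 14, 3× up (reaching 2), left to 1 — 7 moves in all.
Check: order respected (14 at step 3, 2 at step 6); 7 moves as required.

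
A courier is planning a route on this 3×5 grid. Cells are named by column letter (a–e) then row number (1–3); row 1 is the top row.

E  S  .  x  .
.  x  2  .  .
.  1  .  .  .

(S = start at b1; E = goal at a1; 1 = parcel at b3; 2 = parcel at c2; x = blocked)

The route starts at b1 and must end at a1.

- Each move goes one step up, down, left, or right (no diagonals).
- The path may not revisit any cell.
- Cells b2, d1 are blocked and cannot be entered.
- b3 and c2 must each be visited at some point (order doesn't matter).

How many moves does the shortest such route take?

Any route passes through b3 and c2 in some order between b1 and a1. Summing Manhattan distances along each leg and taking the cheapest ordering (b1 → b3 → c2 → a1) gives a lower bound of 2 + 2 + 3 = 7 moves.
A route of 7 moves achieves this: b1 → c1 → c2 → c3 → b3 → a3 → a2 → a1.
Since 7 matches the lower bound, it is optimal.

7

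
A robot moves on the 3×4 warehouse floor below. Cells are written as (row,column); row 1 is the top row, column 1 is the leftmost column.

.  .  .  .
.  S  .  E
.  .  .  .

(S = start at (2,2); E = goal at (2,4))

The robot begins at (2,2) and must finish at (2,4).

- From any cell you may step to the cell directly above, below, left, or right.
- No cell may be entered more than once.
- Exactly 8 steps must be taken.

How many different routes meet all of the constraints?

Need simple routes of exactly 8 moves from (2,2) to (2,4) (Manhattan distance 2, so 3 moves are spent on a detour and 3 undoing it).
Enumerating: (2,2) (1,2) (1,1) (2,1) (3,1) (3,2) (3,3) (2,3) (2,4) | (2,2) (1,2) (1,1) (2,1) (3,1) (3,2) (3,3) (3,4) (2,4) | (2,2) (3,2) (3,1) (2,1) (1,1) (1,2) (1,3) (2,3) (2,4) | (2,2) (3,2) (3,1) (2,1) (1,1) (1,2) (1,3) (1,4) (2,4) | (2,2) (2,1) (1,1) (1,2) (1,3) (2,3) (3,3) (3,4) (2,4) | (2,2) (2,1) (3,1) (3,2) (3,3) (2,3) (1,3) (1,4) (2,4).
That gives 6 routes.

6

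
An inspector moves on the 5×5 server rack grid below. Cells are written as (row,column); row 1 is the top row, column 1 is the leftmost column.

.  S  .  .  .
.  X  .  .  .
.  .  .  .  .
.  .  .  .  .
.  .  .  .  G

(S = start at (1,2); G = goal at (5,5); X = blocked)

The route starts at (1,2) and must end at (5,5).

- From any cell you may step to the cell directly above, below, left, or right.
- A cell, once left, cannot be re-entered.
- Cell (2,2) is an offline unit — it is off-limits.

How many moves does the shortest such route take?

The Manhattan distance from (1,2) to (5,5) is |1−5| + |2−5| = 7, so at least 7 moves are needed.
A route of 7 moves achieves this: (1,2) → (1,3) → (2,3) → (3,3) → (4,3) → (5,3) → (5,4) → (5,5).
Since 7 matches the lower bound, it is optimal.

7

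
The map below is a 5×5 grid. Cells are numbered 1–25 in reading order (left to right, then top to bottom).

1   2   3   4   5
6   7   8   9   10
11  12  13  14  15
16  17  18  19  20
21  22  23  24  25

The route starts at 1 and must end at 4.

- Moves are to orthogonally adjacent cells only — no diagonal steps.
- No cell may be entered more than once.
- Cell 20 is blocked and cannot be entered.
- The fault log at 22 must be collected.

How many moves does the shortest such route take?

Any route passes through 22 somewhere between 1 and 4. Summing Manhattan distances along the two legs (1 → 22 → 4) gives a lower bound of 5 + 6 = 11 moves.
A route of 11 moves achieves this: 1 → 6 → 11 → 16 → 21 → 22 → 17 → 12 → 7 → 2 → 3 → 4.
Since 11 matches the lower bound, it is optimal.

11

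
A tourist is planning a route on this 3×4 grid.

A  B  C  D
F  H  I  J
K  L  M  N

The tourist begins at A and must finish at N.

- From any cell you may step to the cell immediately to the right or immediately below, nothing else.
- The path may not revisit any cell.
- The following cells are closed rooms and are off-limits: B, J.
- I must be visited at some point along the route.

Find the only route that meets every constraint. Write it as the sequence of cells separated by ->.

A -> F -> H -> I -> M -> N

Moves only go right or down, so the column and row indices never decrease.
Route from A: down 1 to F, right 2 to I, down 1 to M, right 1 to N — 5 moves in all.
Check: all required cells visited.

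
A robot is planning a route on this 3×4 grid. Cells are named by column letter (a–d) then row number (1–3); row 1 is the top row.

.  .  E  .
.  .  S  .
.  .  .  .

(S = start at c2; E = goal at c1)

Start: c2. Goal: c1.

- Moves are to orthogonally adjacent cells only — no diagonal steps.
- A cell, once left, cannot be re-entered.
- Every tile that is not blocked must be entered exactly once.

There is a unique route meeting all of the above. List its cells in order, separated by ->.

c2 -> b2 -> b1 -> a1 -> a2 -> a3 -> b3 -> c3 -> d3 -> d2 -> d1 -> c1

Need to visit all 12 open cells exactly once, starting at c2 and ending at c1.
Cell d3 has only two open neighbours (d2 and c3), so the path must pass straight through it: one of those is the cell it's entered from and the other is where it exits.
Route from c2: left to b2, up to b1, left to a1, 2× down (reaching a3), 3× right (reaching d3), 2× up (reaching d1), left to c1 — 11 moves in all.
Check: all 12 open cells covered.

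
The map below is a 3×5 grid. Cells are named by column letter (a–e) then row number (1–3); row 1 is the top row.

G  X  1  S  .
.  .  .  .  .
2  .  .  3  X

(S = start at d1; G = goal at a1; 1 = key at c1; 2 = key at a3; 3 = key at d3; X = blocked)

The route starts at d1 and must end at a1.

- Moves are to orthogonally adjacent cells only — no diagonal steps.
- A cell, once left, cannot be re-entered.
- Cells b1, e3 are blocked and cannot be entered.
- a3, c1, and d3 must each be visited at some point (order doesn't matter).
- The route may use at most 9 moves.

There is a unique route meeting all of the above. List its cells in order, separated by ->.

d1 -> c1 -> c2 -> d2 -> d3 -> c3 -> b3 -> a3 -> a2 -> a1

Any route must reach a3, c1, and d3 and still end at a1 within 9 moves, so the order of the required stops is forced.
Route from d1: left to c1, down to c2, right to d2, down to d3, 3× left (reaching a3), 2× up (reaching a1) — 9 moves in all.
Check: all required cells visited; 9 ≤ 9 moves.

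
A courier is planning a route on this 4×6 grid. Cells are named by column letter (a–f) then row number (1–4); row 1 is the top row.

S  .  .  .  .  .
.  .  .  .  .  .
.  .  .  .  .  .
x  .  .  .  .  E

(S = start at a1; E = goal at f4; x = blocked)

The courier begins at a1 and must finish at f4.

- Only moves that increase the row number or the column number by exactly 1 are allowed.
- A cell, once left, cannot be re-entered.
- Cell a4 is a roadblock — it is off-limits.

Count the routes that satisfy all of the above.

A right/down-only route from a1 to f4 makes exactly 3 down-moves and 5 right-moves in some order.
With no other constraints that would be C(8,3) = 56 routes.
Subtract routes through each blocked cell (inclusion–exclusion for overlaps): − through a4: 1 → 55.
That gives 55 routes.

55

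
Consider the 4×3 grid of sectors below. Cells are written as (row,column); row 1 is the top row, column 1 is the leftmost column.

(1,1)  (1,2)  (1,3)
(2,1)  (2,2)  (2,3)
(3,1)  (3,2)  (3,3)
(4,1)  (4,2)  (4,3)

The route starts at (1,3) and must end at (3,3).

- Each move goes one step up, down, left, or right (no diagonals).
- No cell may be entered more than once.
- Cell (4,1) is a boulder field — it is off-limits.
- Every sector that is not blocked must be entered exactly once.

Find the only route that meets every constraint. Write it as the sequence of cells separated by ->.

(1,3) -> (2,3) -> (2,2) -> (1,2) -> (1,1) -> (2,1) -> (3,1) -> (3,2) -> (4,2) -> (4,3) -> (3,3)

Need to visit all 11 open cells exactly once, starting at (1,3) and ending at (3,3).
Cell (1,1) has only two open neighbours ((2,1) and (1,2)), so the path must pass straight through it: one of those is the cell it's entered from and the other is where it exits.
Route from (1,3): down to (2,3), left to (2,2), up to (1,2), left to (1,1), 2× down (reaching (3,1)), right to (3,2), down to (4,2), right to (4,3), up to (3,3) — 10 moves in all.
Check: all 11 open cells covered.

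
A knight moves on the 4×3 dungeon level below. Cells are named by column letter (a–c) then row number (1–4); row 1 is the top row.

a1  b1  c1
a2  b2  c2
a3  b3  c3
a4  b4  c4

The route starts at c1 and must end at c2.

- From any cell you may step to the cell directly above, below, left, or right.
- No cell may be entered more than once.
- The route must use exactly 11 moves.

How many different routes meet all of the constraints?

Need simple routes of exactly 11 moves from c1 to c2 (Manhattan distance 1, so 5 moves are spent on a detour and 5 undoing it).
Enumerating: c1 b1 a1 a2 a3 a4 b4 c4 c3 b3 b2 c2 | c1 b1 a1 a2 b2 b3 a3 a4 b4 c4 c3 c2.
That gives 2 routes.

2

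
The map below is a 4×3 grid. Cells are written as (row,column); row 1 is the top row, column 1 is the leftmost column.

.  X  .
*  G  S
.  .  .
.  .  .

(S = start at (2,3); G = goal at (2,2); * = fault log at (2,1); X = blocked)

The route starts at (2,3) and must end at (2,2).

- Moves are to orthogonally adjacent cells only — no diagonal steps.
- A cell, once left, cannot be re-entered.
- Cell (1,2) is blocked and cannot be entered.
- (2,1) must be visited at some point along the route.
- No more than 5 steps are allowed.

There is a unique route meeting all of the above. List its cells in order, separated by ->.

The budget equals the shortest possible length, so every move has to be on a shortest route through the required cells.
Route from (2,3): down 1 to (3,3), left 2 to (3,1), up 1 to (2,1), right 1 to (2,2) — 5 moves in all.
Check: all required cells visited; 5 ≤ 5 moves.

(2,3) -> (3,3) -> (3,2) -> (3,1) -> (2,1) -> (2,2)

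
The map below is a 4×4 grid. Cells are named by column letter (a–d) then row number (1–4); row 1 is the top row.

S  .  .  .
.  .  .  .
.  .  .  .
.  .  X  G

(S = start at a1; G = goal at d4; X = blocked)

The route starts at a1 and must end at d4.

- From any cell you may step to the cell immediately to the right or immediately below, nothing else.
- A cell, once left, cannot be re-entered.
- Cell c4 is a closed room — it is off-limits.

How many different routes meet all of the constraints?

10

A right/down-only route from a1 to d4 makes exactly 3 down-moves and 3 right-moves in some order.
With no other constraints that would be C(6,3) = 20 routes.
Subtract routes through each blocked cell (inclusion–exclusion for overlaps): − through c4: 10 → 10.
That gives 10 routes.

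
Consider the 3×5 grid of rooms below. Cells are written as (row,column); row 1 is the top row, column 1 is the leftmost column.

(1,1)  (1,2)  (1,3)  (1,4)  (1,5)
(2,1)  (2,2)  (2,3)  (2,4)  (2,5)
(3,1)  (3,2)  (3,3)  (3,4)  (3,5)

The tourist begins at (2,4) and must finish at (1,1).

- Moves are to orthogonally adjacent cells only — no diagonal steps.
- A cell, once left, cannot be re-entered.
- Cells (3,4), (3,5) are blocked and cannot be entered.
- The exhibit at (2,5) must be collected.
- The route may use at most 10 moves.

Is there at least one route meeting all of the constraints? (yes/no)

yes

One route that works: (2,4) → (2,5) → (1,5) → (1,4) → (1,3) → (1,2) → (1,1).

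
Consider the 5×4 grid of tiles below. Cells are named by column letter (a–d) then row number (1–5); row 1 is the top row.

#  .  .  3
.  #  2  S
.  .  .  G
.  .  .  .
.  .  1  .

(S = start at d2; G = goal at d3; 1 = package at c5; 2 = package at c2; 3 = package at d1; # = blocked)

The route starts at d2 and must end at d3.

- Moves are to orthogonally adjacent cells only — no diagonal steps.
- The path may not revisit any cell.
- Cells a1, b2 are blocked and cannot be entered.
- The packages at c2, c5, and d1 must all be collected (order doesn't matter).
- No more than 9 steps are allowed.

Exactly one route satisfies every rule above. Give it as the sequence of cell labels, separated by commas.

The budget equals the shortest possible length, so every move has to be on a shortest route through the required cells.
Route from d2: up 1 to d1, left 1 to c1, down 4 to c5, right 1 to d5, up 2 to d3 — 9 moves in all.
Check: all required cells visited; 9 ≤ 9 moves.

d2, d1, c1, c2, c3, c4, c5, d5, d4, d3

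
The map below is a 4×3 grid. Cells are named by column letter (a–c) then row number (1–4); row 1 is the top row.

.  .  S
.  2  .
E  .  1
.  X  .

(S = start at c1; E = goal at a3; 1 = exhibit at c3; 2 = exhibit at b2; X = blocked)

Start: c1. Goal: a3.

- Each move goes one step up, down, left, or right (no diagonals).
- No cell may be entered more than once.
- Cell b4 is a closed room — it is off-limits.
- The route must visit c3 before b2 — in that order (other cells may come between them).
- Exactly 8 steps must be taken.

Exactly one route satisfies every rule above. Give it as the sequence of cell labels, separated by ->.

The waypoints must appear in the order c3, b2, with no cell reused.
Route from c1: down 2 to c3, left 1 to b3, up 2 to b1, left 1 to a1, down 2 to a3 — 8 moves in all.
Check: order respected (1 at step 2, 2 at step 4); 8 moves as required.

c1 -> c2 -> c3 -> b3 -> b2 -> b1 -> a1 -> a2 -> a3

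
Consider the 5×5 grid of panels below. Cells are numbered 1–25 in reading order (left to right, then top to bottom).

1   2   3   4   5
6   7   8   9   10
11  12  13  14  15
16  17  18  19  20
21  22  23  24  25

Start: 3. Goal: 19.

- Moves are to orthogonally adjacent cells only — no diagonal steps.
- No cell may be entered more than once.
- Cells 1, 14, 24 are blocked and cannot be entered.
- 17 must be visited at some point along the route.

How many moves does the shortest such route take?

Any route passes through 17 somewhere between 3 and 19. Summing Manhattan distances along the two legs (3 → 17 → 19) gives a lower bound of 4 + 2 = 6 moves.
A route of 6 moves achieves this: 3 → 8 → 13 → 12 → 17 → 18 → 19.
Since 6 matches the lower bound, it is optimal.

6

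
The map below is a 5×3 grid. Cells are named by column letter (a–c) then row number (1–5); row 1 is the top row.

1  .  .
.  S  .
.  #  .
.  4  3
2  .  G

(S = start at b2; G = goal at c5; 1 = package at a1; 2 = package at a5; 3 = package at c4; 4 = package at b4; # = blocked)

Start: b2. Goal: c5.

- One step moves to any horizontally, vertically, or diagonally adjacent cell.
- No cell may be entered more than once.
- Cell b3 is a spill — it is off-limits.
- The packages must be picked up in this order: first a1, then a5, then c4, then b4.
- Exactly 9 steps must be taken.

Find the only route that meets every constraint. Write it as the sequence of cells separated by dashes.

The waypoints must appear in the order a1, a5, c4, b4, with no cell reused.
Route from b2: up-left to a1, 4× down (reaching a5), right to b5, up-right to c4, left to b4, down-right to c5 — 9 moves in all.
Check: order respected (1 at step 1, 2 at step 5, 3 at step 7, 4 at step 8); 9 moves as required.

b2 - a1 - a2 - a3 - a4 - a5 - b5 - c4 - b4 - c5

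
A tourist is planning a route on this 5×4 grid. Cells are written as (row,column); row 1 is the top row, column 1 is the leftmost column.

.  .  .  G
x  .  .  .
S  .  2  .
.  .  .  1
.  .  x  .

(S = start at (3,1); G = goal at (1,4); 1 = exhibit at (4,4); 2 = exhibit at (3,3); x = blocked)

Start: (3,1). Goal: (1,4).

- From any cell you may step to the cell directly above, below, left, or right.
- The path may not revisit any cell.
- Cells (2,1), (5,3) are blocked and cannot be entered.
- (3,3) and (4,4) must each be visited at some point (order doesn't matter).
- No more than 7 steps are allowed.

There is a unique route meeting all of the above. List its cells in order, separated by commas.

Any route must reach (3,3) and (4,4) and still end at (1,4) within 7 moves, so the order of the required stops is forced.
Route from (3,1): right 2 to (3,3), down 1 to (4,3), right 1 to (4,4), up 3 to (1,4) — 7 moves in all.
Check: all required cells visited; 7 ≤ 7 moves.

(3,1), (3,2), (3,3), (4,3), (4,4), (3,4), (2,4), (1,4)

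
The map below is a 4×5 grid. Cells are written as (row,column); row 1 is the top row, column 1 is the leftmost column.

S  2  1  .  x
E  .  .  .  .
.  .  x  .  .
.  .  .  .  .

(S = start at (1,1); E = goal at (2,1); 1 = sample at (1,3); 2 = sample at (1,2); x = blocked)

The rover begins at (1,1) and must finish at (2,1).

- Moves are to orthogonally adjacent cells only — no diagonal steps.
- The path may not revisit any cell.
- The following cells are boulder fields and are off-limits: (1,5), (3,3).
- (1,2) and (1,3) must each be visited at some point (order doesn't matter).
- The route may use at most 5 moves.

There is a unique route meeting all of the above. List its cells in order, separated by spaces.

The budget equals the shortest possible length, so every move has to be on a shortest route through the required cells.
Route from (1,1): right 2 to (1,3), down 1 to (2,3), left 2 to (2,1) — 5 moves in all.
Check: all required cells visited; 5 ≤ 5 moves.

(1,1) (1,2) (1,3) (2,3) (2,2) (2,1)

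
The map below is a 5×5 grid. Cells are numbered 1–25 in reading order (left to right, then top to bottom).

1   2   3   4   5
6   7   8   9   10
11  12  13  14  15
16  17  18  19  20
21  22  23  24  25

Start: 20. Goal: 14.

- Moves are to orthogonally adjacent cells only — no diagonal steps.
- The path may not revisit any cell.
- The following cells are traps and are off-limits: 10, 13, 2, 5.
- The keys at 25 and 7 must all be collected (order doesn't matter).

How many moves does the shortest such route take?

Any route passes through 25 and 7 in some order between 20 and 14. Summing Manhattan distances along each leg and taking the cheapest ordering (20 → 25 → 7 → 14) gives a lower bound of 1 + 6 + 3 = 10 moves.
A route of 10 moves achieves this: 20 → 25 → 24 → 19 → 18 → 17 → 12 → 7 → 8 → 9 → 14.
Since 10 matches the lower bound, it is optimal.

10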